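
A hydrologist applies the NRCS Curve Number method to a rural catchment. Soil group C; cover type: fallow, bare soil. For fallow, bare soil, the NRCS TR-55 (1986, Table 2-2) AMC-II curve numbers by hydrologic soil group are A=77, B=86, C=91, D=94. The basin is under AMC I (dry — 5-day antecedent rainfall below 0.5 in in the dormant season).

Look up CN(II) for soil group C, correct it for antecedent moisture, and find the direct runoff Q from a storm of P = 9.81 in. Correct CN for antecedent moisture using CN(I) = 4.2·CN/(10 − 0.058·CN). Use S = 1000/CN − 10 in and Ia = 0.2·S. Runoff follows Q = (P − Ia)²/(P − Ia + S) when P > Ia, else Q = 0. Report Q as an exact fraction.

NRCS table: fallow, bare soil, soil group C → CN(II) = 91
Dry (AMC I): CN(I) = 4.2·91/(10 − 0.058·91) = (1911/5)/(2361/500) = 63700/787 ≈ 80.940
S = 1000/(63700/787) − 10 = 1500/637 in ≈ 2.355 in
Ia = 0.2S: 0.2·2.355 = 0.471 in (exactly 300/637)
Since P=9.810 > Ia=0.471: effective rainfall P−Ia = 594897/63700 in
Runoff Q = (P−Ia)²/(P−Ia+S) = (9.339)²/(9.339+2.355) = 117967480203/15816646300 ≈ 7.458 in

Q = 117967480203/15816646300 in ≈ 7.458 in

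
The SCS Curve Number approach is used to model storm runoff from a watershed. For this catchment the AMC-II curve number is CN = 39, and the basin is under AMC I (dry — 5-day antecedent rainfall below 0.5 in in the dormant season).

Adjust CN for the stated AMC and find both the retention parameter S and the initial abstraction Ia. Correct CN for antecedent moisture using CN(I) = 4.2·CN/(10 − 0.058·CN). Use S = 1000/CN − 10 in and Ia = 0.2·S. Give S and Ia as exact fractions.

S = 30500/819 in ≈ 37.241 in; Ia = 6100/819 in ≈ 7.448 in

Adjust CN=39 to AMC I: 4.2·39/(10 − 0.058·39) → (819/5) ÷ (3869/500) = 81900/3869 ≈ 21.168
Max retention: S = 1000/(81900/3869) − 10 = 30500/819 in (≈ 37.241 in)
Ia = 0.2·(30500/819) = 6100/819 in ≈ 7.448 in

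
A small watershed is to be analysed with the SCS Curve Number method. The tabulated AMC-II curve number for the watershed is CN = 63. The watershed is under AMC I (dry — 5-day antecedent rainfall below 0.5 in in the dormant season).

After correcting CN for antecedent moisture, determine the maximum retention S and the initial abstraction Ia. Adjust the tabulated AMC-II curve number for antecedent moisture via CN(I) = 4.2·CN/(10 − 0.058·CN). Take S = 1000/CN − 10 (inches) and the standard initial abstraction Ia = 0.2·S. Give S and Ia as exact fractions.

S = 18500/1323 in ≈ 13.983 in; Ia = 3700/1323 in ≈ 2.797 in

CN(I) from CN(II)=63: (4.2·63)/(10 − 0.058·63) = 132300/3173 ≈ 41.696
Retention S: 1000/CN − 10 with CN=41.696 → S = 18500/1323 ≈ 13.983 in
Ia = 0.2S: 0.2·13.983 = 2.797 in (exactly 3700/1323)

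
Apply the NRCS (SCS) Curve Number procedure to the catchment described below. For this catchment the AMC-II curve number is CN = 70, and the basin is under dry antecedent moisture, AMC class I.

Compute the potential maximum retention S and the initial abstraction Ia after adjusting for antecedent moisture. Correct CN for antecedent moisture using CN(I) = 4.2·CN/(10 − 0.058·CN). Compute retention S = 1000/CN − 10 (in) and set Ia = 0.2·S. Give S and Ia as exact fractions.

S = 500/49 in ≈ 10.204 in; Ia = 100/49 in ≈ 2.041 in

Dry (AMC I): CN(I) = 4.2·70/(10 − 0.058·70) = 294/(297/50) = 4900/99 ≈ 49.495
S = 1000/(4900/99) − 10 = 500/49 in ≈ 10.204 in
Initial abstraction Ia = S/5 = (500/49)/5 = 100/49 ≈ 2.041 in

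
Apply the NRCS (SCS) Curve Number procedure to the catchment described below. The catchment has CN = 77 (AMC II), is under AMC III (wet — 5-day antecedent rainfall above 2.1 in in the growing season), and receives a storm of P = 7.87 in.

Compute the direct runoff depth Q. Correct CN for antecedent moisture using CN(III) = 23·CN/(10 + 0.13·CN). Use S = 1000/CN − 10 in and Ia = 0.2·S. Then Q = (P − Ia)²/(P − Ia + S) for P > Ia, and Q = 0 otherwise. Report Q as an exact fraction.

Adjust CN=77 to AMC III: 23·77/(10 + 0.13·77) → 1771 ÷ (2001/100) = 7700/87 ≈ 88.506
Max retention: S = 1000/(7700/87) − 10 = 100/77 in (≈ 1.299 in)
Ia = 0.2S: 0.2·1.299 = 0.260 in (exactly 20/77)
Excess rainfall: 7.870 − 0.260 = 7.610 in; P > Ia so Q > 0
Q = (58599/7700)²/((58599/7700) + 100/77) = (3433842801/59290000)/(68599/7700) = 3433842801/528212300 in ≈ 6.501 in

Q = 3433842801/528212300 in ≈ 6.501 in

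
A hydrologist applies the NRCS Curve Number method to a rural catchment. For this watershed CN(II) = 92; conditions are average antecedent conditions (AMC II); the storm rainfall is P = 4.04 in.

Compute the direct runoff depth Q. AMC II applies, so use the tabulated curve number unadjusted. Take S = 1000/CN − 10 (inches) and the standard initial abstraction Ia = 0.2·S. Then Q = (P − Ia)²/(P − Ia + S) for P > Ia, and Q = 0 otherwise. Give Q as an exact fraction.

Q = 4941729/1565725 in ≈ 3.156 in

AMC II — tabulated CN = 92 applies directly.
Max retention: S = 1000/92 − 10 = 20/23 in (≈ 0.870 in)
Ia = 0.2·(20/23) = 4/23 in ≈ 0.174 in
Excess rainfall: 4.040 − 0.174 = 3.866 in; P > Ia so Q > 0
Runoff Q = (P−Ia)²/(P−Ia+S) = (3.866)²/(3.866+0.870) = 4941729/1565725 ≈ 3.156 in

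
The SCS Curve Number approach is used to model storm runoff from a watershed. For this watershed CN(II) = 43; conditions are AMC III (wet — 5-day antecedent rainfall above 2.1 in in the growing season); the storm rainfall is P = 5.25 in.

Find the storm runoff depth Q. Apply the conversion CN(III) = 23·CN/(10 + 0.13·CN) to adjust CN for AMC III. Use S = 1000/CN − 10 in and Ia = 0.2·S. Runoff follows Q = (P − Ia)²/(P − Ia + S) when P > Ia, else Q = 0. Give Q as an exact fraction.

Adjust CN=43 to AMC III: 23·43/(10 + 0.13·43) → 989 ÷ (1559/100) = 98900/1559 ≈ 63.438
Retention S: 1000/CN − 10 with CN=63.438 → S = 5700/989 ≈ 5.763 in
Ia = 0.2·(5700/989) = 1140/989 in ≈ 1.153 in
P − Ia = 5.250 − 1.153 = 16209/3956 ≈ 4.097 in (> 0, runoff occurs)
Q = (16209/3956)²/((16209/3956) + 5700/989) = (262731681/15649936)/(39009/3956) = 87577227/51439868 in ≈ 1.703 in

Q = 87577227/51439868 in ≈ 1.703 in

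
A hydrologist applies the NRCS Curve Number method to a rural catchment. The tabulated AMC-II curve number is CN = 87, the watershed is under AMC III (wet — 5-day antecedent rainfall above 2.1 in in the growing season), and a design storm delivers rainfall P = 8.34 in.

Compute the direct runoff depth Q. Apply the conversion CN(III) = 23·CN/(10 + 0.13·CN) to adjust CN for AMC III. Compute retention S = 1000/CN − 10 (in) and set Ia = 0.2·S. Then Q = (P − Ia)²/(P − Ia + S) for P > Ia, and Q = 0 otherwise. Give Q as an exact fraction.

Q = 674725887889/88686020850 in ≈ 7.608 in

Wet (AMC III): CN(III) = 23·87/(10 + 0.13·87) = 2001/(2131/100) = 200100/2131 ≈ 93.900
Retention S: 1000/CN − 10 with CN=93.900 → S = 1300/2001 ≈ 0.650 in
Ia = 0.2·(1300/2001) = 260/2001 in ≈ 0.130 in
Excess rainfall: 8.340 − 0.130 = 8.210 in; P > Ia so Q > 0
Runoff Q = (P−Ia)²/(P−Ia+S) = (8.210)²/(8.210+0.650) = 674725887889/88686020850 ≈ 7.608 in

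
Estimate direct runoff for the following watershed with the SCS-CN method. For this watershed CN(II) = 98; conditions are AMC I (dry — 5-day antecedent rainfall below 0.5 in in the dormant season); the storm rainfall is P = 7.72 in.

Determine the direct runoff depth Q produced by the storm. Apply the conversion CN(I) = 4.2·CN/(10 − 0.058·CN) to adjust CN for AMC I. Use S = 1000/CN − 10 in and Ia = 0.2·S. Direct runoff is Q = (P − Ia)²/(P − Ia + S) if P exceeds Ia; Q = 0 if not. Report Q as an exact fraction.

Q = 38454033409/5366157825 in ≈ 7.166 in

Dry (AMC I): CN(I) = 4.2·98/(10 − 0.058·98) = (2058/5)/(1079/250) = 102900/1079 ≈ 95.366
Retention S: 1000/CN − 10 with CN=95.366 → S = 500/1029 ≈ 0.486 in
Ia = 0.2·(500/1029) = 100/1029 in ≈ 0.097 in
Since P=7.720 > Ia=0.097: effective rainfall P−Ia = 196097/25725 in
Runoff Q = (P−Ia)²/(P−Ia+S) = (7.623)²/(7.623+0.486) = 38454033409/5366157825 ≈ 7.166 in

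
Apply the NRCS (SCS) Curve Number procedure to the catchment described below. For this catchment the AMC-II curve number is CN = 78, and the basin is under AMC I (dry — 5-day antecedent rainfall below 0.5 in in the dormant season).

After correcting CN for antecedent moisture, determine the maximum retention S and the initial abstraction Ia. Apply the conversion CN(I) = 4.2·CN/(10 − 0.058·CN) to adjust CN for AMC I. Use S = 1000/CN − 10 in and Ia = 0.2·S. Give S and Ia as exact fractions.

Adjust CN=78 to AMC I: 4.2·78/(10 − 0.058·78) → (1638/5) ÷ (1369/250) = 81900/1369 ≈ 59.825
S = 1000/(81900/1369) − 10 = 5500/819 in ≈ 6.716 in
Ia = 0.2S: 0.2·6.716 = 1.343 in (exactly 1100/819)

S = 5500/819 in ≈ 6.716 in; Ia = 1100/819 in ≈ 1.343 in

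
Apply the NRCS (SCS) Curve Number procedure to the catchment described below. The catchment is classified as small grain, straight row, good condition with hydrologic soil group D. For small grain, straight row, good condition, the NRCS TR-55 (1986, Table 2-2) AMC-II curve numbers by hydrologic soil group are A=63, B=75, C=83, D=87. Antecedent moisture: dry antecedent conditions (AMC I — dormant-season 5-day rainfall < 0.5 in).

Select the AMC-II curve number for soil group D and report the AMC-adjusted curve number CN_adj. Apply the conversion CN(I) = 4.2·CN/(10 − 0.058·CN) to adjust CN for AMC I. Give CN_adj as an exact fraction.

NRCS table: small grain, straight row, good condition, soil group D → CN(II) = 87
Dry (AMC I): CN(I) = 4.2·87/(10 − 0.058·87) = (1827/5)/(2477/500) = 182700/2477 ≈ 73.759

CN_adj = 182700/2477 ≈ 73.759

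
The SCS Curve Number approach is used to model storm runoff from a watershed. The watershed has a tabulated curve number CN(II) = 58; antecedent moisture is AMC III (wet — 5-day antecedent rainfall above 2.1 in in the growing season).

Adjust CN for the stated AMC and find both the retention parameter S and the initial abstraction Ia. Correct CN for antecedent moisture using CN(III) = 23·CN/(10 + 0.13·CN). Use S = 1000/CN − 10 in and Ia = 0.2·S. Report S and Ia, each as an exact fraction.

S = 2100/667 in ≈ 3.148 in; Ia = 420/667 in ≈ 0.630 in

Wet (AMC III): CN(III) = 23·58/(10 + 0.13·58) = 1334/(877/50) = 66700/877 ≈ 76.055
S = 1000/(66700/877) − 10 = 2100/667 in ≈ 3.148 in
Initial abstraction Ia = S/5 = (2100/667)/5 = 420/667 ≈ 0.630 in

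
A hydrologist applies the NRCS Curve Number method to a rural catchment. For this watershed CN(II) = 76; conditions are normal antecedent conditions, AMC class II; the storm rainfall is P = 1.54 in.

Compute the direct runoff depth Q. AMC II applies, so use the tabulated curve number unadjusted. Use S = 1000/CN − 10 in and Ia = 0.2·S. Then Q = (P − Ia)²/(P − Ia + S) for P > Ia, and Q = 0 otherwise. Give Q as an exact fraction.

Average conditions: CN = 76 (no AMC adjustment).
S = 1000/76 − 10 = 60/19 in ≈ 3.158 in
Ia = 0.2S: 0.2·3.158 = 0.632 in (exactly 12/19)
Since P=1.540 > Ia=0.632: effective rainfall P−Ia = 863/950 in
Q: (863/950)² ÷ (3863/950) = 744769/3669850 in (≈ 0.203 in)

Q = 744769/3669850 in ≈ 0.203 in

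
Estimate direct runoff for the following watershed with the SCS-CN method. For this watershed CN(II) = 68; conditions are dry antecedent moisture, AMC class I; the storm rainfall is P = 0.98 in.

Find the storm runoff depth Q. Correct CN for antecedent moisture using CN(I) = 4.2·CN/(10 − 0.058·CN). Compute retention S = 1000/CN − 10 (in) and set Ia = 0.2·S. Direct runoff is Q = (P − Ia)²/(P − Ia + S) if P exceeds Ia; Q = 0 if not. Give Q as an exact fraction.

Q = 0 in ≈ 0.000 in

Dry (AMC I): CN(I) = 4.2·68/(10 − 0.058·68) = (1428/5)/(757/125) = 35700/757 ≈ 47.160
Max retention: S = 1000/(35700/757) − 10 = 4000/357 in (≈ 11.204 in)
Initial abstraction Ia = S/5 = (4000/357)/5 = 800/357 ≈ 2.241 in
P = 0.980 ≤ Ia = 2.241 in: entire storm abstracted, Q = 0.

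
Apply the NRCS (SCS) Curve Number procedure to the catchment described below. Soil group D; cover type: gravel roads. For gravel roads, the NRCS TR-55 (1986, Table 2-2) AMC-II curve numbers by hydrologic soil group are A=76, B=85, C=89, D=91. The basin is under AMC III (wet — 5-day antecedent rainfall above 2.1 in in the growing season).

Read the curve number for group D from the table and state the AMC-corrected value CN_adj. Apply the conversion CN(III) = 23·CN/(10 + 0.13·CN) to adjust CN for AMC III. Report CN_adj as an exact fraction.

NRCS table: gravel roads, soil group D → CN(II) = 91
Adjust CN=91 to AMC III: 23·91/(10 + 0.13·91) → 2093 ÷ (2183/100) = 209300/2183 ≈ 95.877

CN_adj = 209300/2183 ≈ 95.877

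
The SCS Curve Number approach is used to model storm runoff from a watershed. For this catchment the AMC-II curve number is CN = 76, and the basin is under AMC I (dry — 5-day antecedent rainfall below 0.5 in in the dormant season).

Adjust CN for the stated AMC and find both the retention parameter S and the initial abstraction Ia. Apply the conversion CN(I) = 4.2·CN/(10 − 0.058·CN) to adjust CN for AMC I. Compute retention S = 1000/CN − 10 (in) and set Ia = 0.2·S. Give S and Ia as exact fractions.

CN(I) from CN(II)=76: (4.2·76)/(10 − 0.058·76) = 13300/233 ≈ 57.082
Retention S: 1000/CN − 10 with CN=57.082 → S = 1000/133 ≈ 7.519 in
Ia = 0.2S: 0.2·7.519 = 1.504 in (exactly 200/133)

S = 1000/133 in ≈ 7.519 in; Ia = 200/133 in ≈ 1.504 in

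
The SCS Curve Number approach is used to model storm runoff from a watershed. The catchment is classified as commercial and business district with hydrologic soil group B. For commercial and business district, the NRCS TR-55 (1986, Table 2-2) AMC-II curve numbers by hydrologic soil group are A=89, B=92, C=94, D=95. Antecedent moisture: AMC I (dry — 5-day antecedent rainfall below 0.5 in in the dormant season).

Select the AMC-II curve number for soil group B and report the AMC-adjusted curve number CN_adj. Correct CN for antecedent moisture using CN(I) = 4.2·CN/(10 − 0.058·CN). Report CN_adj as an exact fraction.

NRCS table: commercial and business district, soil group B → CN(II) = 92
Adjust CN=92 to AMC I: 4.2·92/(10 − 0.058·92) → (1932/5) ÷ (583/125) = 48300/583 ≈ 82.847

CN_adj = 48300/583 ≈ 82.847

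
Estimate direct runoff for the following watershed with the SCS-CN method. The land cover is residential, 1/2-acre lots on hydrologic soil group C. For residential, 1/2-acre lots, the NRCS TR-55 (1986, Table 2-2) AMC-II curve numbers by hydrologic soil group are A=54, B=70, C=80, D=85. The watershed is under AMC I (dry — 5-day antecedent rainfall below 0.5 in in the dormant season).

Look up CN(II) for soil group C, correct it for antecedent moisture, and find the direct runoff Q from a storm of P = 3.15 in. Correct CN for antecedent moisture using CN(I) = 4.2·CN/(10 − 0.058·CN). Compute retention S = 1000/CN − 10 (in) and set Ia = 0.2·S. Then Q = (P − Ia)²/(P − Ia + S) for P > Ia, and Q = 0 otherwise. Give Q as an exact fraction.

Q = 677329/1395660 in ≈ 0.485 in

NRCS table: residential, 1/2-acre lots, soil group C → CN(II) = 80
CN(I) from CN(II)=80: (4.2·80)/(10 − 0.058·80) = 4200/67 ≈ 62.687
Max retention: S = 1000/(4200/67) − 10 = 125/21 in (≈ 5.952 in)
Ia = 0.2S: 0.2·5.952 = 1.190 in (exactly 25/21)
Excess rainfall: 3.150 − 1.190 = 1.960 in; P > Ia so Q > 0
Q = (823/420)²/((823/420) + 125/21) = (677329/176400)/(3323/420) = 677329/1395660 in ≈ 0.485 in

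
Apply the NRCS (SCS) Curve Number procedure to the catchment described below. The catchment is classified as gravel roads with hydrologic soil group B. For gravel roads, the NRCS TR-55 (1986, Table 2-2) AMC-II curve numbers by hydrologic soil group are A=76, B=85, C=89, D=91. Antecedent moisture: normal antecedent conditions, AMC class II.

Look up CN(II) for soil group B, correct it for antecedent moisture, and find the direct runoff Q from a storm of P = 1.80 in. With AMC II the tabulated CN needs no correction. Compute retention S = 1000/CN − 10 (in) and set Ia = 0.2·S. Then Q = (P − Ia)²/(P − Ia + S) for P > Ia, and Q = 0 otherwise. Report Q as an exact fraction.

NRCS table: gravel roads, soil group B → CN(II) = 85
CN(II) = 85; AMC II needs no correction.
S = 1000/85 − 10 = 30/17 in ≈ 1.765 in
Ia = 0.2·(30/17) = 6/17 in ≈ 0.353 in
Excess rainfall: 1.800 − 0.353 = 1.447 in; P > Ia so Q > 0
Q: (123/85)² ÷ (273/85) = 5043/7735 in (≈ 0.652 in)

Q = 5043/7735 in ≈ 0.652 in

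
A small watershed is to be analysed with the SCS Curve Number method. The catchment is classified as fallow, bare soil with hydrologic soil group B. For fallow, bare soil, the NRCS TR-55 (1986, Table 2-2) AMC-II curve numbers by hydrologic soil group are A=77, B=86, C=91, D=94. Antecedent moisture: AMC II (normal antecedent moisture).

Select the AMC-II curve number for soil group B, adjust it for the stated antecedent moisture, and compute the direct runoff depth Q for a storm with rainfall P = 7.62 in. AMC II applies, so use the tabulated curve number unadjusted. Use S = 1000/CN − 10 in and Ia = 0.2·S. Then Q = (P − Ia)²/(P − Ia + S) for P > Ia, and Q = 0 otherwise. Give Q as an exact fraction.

NRCS table: fallow, bare soil, soil group B → CN(II) = 86
Average conditions: CN = 86 (no AMC adjustment).
Retention S: 1000/CN − 10 with CN=86.000 → S = 70/43 ≈ 1.628 in
Ia = 0.2·(70/43) = 14/43 in ≈ 0.326 in
Excess rainfall: 7.620 − 0.326 = 7.294 in; P > Ia so Q > 0
Runoff Q = (P−Ia)²/(P−Ia+S) = (7.294)²/(7.294+1.628) = 245956489/41243450 ≈ 5.964 in

Q = 245956489/41243450 in ≈ 5.964 in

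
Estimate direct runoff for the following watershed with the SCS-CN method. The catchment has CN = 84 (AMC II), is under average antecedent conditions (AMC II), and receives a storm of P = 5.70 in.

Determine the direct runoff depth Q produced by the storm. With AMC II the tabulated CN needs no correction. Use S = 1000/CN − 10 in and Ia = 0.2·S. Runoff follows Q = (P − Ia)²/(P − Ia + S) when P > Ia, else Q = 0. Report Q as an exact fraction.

AMC II — tabulated CN = 84 applies directly.
S = 1000/84 − 10 = 40/21 in ≈ 1.905 in
Ia = 0.2·(40/21) = 8/21 in ≈ 0.381 in
Excess rainfall: 5.700 − 0.381 = 5.319 in; P > Ia so Q > 0
Q: (1117/210)² ÷ (1517/210) = 1247689/318570 in (≈ 3.917 in)

Q = 1247689/318570 in ≈ 3.917 in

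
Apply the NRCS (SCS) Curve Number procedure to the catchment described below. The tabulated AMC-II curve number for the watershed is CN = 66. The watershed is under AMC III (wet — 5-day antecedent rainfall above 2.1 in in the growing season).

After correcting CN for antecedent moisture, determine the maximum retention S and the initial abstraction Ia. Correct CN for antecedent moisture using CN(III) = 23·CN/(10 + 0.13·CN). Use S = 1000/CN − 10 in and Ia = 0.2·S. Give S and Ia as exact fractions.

S = 1700/759 in ≈ 2.240 in; Ia = 340/759 in ≈ 0.448 in

Wet (AMC III): CN(III) = 23·66/(10 + 0.13·66) = 1518/(929/50) = 75900/929 ≈ 81.701
Max retention: S = 1000/(75900/929) − 10 = 1700/759 in (≈ 2.240 in)
Ia = 0.2·(1700/759) = 340/759 in ≈ 0.448 in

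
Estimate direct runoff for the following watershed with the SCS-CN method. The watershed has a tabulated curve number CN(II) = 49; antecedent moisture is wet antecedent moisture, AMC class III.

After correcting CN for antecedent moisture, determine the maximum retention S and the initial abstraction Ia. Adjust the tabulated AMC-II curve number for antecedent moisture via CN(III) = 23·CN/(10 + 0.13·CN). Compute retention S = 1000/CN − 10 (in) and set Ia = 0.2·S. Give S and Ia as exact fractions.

CN(III) from CN(II)=49: (23·49)/(10 + 0.13·49) = 112700/1637 ≈ 68.845
Max retention: S = 1000/(112700/1637) − 10 = 5100/1127 in (≈ 4.525 in)
Initial abstraction Ia = S/5 = (5100/1127)/5 = 1020/1127 ≈ 0.905 in

S = 5100/1127 in ≈ 4.525 in; Ia = 1020/1127 in ≈ 0.905 in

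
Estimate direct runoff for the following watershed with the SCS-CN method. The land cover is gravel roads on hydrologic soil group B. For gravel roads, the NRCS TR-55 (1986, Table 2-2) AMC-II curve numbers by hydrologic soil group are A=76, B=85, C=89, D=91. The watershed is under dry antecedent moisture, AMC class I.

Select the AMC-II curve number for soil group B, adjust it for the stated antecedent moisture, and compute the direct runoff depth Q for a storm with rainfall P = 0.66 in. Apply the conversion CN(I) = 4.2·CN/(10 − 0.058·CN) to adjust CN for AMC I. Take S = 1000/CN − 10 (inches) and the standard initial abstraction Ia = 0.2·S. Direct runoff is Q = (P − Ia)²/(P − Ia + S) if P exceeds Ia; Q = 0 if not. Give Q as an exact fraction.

Q = 0 in ≈ 0.000 in

NRCS table: gravel roads, soil group B → CN(II) = 85
CN(I) from CN(II)=85: (4.2·85)/(10 − 0.058·85) = 11900/169 ≈ 70.414
S = 1000/(11900/169) − 10 = 500/119 in ≈ 4.202 in
Ia = 0.2·(500/119) = 100/119 in ≈ 0.840 in
P = 0.660 ≤ Ia = 0.840 in: entire storm abstracted, Q = 0.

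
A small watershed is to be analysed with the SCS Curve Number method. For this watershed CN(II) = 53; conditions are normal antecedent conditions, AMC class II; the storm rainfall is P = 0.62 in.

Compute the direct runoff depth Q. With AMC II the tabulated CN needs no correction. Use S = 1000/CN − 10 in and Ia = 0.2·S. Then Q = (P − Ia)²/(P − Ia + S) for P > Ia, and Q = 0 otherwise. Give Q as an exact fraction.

Q = 0 in ≈ 0.000 in

Average conditions: CN = 53 (no AMC adjustment).
S = 1000/53 − 10 = 470/53 in ≈ 8.868 in
Ia = 0.2S: 0.2·8.868 = 1.774 in (exactly 94/53)
P = 0.620 ≤ Ia = 1.774 in: entire storm abstracted, Q = 0.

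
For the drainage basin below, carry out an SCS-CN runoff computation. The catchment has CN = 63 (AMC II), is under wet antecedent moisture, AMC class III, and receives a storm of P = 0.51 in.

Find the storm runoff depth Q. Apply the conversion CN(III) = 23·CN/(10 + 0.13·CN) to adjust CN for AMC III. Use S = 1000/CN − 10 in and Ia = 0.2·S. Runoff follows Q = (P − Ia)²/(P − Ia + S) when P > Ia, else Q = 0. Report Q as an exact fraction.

Wet (AMC III): CN(III) = 23·63/(10 + 0.13·63) = 1449/(1819/100) = 144900/1819 ≈ 79.659
Retention S: 1000/CN − 10 with CN=79.659 → S = 3700/1449 ≈ 2.553 in
Initial abstraction Ia = S/5 = (3700/1449)/5 = 740/1449 ≈ 0.511 in
P = 0.510 ≤ Ia = 0.511 in: entire storm abstracted, Q = 0.

Q = 0 in ≈ 0.000 in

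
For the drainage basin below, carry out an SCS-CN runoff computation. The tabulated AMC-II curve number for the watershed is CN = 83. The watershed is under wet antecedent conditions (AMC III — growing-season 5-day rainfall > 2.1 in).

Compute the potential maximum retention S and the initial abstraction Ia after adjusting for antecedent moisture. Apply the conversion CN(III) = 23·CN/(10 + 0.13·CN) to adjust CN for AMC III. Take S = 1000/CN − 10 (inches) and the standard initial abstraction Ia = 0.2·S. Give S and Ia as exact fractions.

Adjust CN=83 to AMC III: 23·83/(10 + 0.13·83) → 1909 ÷ (2079/100) = 190900/2079 ≈ 91.823
S = 1000/(190900/2079) − 10 = 1700/1909 in ≈ 0.891 in
Ia = 0.2S: 0.2·0.891 = 0.178 in (exactly 340/1909)

S = 1700/1909 in ≈ 0.891 in; Ia = 340/1909 in ≈ 0.178 in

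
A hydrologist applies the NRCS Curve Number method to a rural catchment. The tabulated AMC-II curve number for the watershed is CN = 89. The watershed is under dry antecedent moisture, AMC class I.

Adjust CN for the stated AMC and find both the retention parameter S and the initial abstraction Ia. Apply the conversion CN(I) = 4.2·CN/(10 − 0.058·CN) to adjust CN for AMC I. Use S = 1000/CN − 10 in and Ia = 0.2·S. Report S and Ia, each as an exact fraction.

Dry (AMC I): CN(I) = 4.2·89/(10 − 0.058·89) = (1869/5)/(2419/500) = 186900/2419 ≈ 77.263
Max retention: S = 1000/(186900/2419) − 10 = 5500/1869 in (≈ 2.943 in)
Initial abstraction Ia = S/5 = (5500/1869)/5 = 1100/1869 ≈ 0.589 in

S = 5500/1869 in ≈ 2.943 in; Ia = 1100/1869 in ≈ 0.589 in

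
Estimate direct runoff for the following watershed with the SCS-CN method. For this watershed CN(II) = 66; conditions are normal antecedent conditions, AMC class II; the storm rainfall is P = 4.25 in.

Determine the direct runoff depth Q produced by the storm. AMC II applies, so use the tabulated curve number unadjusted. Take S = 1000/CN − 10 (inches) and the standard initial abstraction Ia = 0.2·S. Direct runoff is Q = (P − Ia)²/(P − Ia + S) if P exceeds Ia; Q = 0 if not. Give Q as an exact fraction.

AMC II — tabulated CN = 66 applies directly.
S = 1000/66 − 10 = 170/33 in ≈ 5.152 in
Ia = 0.2S: 0.2·5.152 = 1.030 in (exactly 34/33)
P − Ia = 4.250 − 1.030 = 425/132 ≈ 3.220 in (> 0, runoff occurs)
Q = (425/132)²/((425/132) + 170/33) = (180625/17424)/(1105/132) = 2125/1716 in ≈ 1.238 in

Q = 2125/1716 in ≈ 1.238 in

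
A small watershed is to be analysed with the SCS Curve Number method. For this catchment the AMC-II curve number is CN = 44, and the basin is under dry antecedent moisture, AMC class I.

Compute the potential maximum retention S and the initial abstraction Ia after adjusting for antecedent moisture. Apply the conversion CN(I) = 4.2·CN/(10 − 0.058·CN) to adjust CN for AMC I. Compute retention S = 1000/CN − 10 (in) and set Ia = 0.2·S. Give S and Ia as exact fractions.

Adjust CN=44 to AMC I: 4.2·44/(10 − 0.058·44) → (924/5) ÷ (931/125) = 3300/133 ≈ 24.812
S = 1000/(3300/133) − 10 = 1000/33 in ≈ 30.303 in
Ia = 0.2S: 0.2·30.303 = 6.061 in (exactly 200/33)

S = 1000/33 in ≈ 30.303 in; Ia = 200/33 in ≈ 6.061 in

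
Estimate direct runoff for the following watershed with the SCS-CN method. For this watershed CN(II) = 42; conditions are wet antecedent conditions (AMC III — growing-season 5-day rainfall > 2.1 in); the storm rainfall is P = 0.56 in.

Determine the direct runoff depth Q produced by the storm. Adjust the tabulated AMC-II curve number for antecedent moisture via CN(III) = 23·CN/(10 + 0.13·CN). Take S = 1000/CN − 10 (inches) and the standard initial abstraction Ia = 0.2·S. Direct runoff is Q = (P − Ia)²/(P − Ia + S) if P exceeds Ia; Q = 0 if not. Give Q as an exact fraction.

Q = 0 in ≈ 0.000 in

Adjust CN=42 to AMC III: 23·42/(10 + 0.13·42) → 966 ÷ (773/50) = 48300/773 ≈ 62.484
Max retention: S = 1000/(48300/773) − 10 = 2900/483 in (≈ 6.004 in)
Ia = 0.2S: 0.2·6.004 = 1.201 in (exactly 580/483)
P = 0.560 ≤ Ia = 1.201 in: entire storm abstracted, Q = 0.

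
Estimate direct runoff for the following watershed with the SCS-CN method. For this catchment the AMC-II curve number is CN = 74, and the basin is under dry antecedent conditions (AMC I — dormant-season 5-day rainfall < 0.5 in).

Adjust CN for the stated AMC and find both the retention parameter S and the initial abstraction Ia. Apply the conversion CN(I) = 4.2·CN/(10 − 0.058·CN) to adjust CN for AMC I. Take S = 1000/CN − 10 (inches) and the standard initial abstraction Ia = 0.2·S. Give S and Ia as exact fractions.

Adjust CN=74 to AMC I: 4.2·74/(10 − 0.058·74) → (1554/5) ÷ (1427/250) = 77700/1427 ≈ 54.450
Max retention: S = 1000/(77700/1427) − 10 = 6500/777 in (≈ 8.366 in)
Initial abstraction Ia = S/5 = (6500/777)/5 = 1300/777 ≈ 1.673 in

S = 6500/777 in ≈ 8.366 in; Ia = 1300/777 in ≈ 1.673 in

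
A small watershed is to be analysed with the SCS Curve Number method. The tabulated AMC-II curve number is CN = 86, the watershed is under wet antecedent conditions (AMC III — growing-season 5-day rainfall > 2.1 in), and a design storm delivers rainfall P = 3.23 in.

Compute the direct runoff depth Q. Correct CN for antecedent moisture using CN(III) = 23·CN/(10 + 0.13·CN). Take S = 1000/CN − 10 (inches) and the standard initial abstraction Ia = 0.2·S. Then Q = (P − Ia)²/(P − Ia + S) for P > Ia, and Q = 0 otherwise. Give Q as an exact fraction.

CN(III) from CN(II)=86: (23·86)/(10 + 0.13·86) = 98900/1059 ≈ 93.390
S = 1000/(98900/1059) − 10 = 700/989 in ≈ 0.708 in
Initial abstraction Ia = S/5 = (700/989)/5 = 140/989 ≈ 0.142 in
Since P=3.230 > Ia=0.142: effective rainfall P−Ia = 305447/98900 in
Q: (305447/98900)² ÷ (375447/98900) = 93297869809/37131708300 in (≈ 2.513 in)

Q = 93297869809/37131708300 in ≈ 2.513 in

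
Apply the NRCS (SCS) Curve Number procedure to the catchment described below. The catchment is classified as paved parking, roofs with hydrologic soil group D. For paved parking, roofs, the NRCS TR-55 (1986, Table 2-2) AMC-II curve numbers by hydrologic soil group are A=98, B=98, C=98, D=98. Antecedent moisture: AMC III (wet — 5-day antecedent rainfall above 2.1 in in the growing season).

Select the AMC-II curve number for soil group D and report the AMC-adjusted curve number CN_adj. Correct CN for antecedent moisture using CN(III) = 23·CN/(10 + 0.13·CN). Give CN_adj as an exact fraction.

CN_adj = 112700/1137 ≈ 99.120

NRCS table: paved parking, roofs, soil group D → CN(II) = 98
CN(III) from CN(II)=98: (23·98)/(10 + 0.13·98) = 112700/1137 ≈ 99.120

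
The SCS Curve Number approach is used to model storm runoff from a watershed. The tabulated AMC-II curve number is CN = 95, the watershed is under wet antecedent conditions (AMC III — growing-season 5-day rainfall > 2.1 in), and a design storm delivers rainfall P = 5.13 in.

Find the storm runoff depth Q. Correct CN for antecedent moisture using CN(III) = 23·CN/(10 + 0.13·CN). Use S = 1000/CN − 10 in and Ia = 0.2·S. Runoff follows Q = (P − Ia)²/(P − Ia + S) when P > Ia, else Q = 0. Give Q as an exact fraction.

Q = 49364396761/10146309700 in ≈ 4.865 in

Adjust CN=95 to AMC III: 23·95/(10 + 0.13·95) → 2185 ÷ (447/20) = 43700/447 ≈ 97.763
Max retention: S = 1000/(43700/447) − 10 = 100/437 in (≈ 0.229 in)
Ia = 0.2·(100/437) = 20/437 in ≈ 0.046 in
Since P=5.130 > Ia=0.046: effective rainfall P−Ia = 222181/43700 in
Q = (222181/43700)²/((222181/43700) + 100/437) = (49364396761/1909690000)/(232181/43700) = 49364396761/10146309700 in ≈ 4.865 in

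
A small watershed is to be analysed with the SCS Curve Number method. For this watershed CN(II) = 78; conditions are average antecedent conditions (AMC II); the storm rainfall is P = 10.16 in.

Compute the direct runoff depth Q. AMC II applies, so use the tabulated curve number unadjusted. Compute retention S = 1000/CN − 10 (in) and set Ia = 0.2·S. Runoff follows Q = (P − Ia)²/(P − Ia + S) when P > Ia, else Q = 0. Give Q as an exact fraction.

Average conditions: CN = 78 (no AMC adjustment).
Retention S: 1000/CN − 10 with CN=78.000 → S = 110/39 ≈ 2.821 in
Initial abstraction Ia = S/5 = (110/39)/5 = 22/39 ≈ 0.564 in
Excess rainfall: 10.160 − 0.564 = 9.596 in; P > Ia so Q > 0
Runoff Q = (P−Ia)²/(P−Ia+S) = (9.596)²/(9.596+2.821) = 43767368/5901675 ≈ 7.416 in

Q = 43767368/5901675 in ≈ 7.416 in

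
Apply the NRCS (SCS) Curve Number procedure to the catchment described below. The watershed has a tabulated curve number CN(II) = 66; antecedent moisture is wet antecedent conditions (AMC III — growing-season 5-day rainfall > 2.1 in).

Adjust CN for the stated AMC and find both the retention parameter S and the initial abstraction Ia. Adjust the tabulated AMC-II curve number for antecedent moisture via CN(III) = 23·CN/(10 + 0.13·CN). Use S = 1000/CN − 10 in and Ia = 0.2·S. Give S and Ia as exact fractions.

Wet (AMC III): CN(III) = 23·66/(10 + 0.13·66) = 1518/(929/50) = 75900/929 ≈ 81.701
S = 1000/(75900/929) − 10 = 1700/759 in ≈ 2.240 in
Ia = 0.2·(1700/759) = 340/759 in ≈ 0.448 in

S = 1700/759 in ≈ 2.240 in; Ia = 340/759 in ≈ 0.448 in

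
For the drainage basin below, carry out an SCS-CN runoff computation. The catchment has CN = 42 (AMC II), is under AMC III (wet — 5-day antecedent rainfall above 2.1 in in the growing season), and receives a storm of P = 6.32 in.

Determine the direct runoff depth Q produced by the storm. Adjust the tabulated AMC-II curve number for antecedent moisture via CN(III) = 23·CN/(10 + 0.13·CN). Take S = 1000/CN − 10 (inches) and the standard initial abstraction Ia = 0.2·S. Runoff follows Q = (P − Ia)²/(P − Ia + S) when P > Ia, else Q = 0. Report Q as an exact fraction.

Adjust CN=42 to AMC III: 23·42/(10 + 0.13·42) → 966 ÷ (773/50) = 48300/773 ≈ 62.484
S = 1000/(48300/773) − 10 = 2900/483 in ≈ 6.004 in
Ia = 0.2S: 0.2·6.004 = 1.201 in (exactly 580/483)
Since P=6.320 > Ia=1.201: effective rainfall P−Ia = 61814/12075 in
Q = (61814/12075)²/((61814/12075) + 2900/483) = (3820970596/145805625)/(134314/12075) = 1910485298/810920775 in ≈ 2.356 in

Q = 1910485298/810920775 in ≈ 2.356 in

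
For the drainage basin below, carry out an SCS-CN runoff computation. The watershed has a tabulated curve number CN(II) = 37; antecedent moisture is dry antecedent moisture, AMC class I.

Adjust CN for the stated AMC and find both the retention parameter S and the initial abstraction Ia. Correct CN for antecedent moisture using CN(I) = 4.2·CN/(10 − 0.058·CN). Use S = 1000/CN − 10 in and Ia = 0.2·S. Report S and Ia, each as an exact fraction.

S = 1500/37 in ≈ 40.541 in; Ia = 300/37 in ≈ 8.108 in

Adjust CN=37 to AMC I: 4.2·37/(10 − 0.058·37) → (777/5) ÷ (3927/500) = 3700/187 ≈ 19.786
Retention S: 1000/CN − 10 with CN=19.786 → S = 1500/37 ≈ 40.541 in
Initial abstraction Ia = S/5 = (1500/37)/5 = 300/37 ≈ 8.108 in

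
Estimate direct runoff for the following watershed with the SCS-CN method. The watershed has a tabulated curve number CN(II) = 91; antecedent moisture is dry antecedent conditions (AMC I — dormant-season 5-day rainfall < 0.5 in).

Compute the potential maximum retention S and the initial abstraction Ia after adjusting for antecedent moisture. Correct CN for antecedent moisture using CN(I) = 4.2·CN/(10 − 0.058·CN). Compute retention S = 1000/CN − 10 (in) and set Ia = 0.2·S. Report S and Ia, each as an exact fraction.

S = 1500/637 in ≈ 2.355 in; Ia = 300/637 in ≈ 0.471 in

Adjust CN=91 to AMC I: 4.2·91/(10 − 0.058·91) → (1911/5) ÷ (2361/500) = 63700/787 ≈ 80.940
Retention S: 1000/CN − 10 with CN=80.940 → S = 1500/637 ≈ 2.355 in
Initial abstraction Ia = S/5 = (1500/637)/5 = 300/637 ≈ 0.471 in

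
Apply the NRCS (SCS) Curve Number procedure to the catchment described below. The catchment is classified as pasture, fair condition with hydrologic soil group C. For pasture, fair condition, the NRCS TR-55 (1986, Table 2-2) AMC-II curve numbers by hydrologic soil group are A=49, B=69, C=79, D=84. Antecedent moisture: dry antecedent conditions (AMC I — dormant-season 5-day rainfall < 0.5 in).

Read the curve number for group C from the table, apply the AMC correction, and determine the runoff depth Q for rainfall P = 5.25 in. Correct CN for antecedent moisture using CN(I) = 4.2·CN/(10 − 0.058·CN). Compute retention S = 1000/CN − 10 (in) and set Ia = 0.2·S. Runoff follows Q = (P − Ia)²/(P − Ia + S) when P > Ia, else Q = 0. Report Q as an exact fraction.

Q = 1585081/1029844 in ≈ 1.539 in

NRCS table: pasture, fair condition, soil group C → CN(II) = 79
CN(I) from CN(II)=79: (4.2·79)/(10 − 0.058·79) = 7900/129 ≈ 61.240
Retention S: 1000/CN − 10 with CN=61.240 → S = 500/79 ≈ 6.329 in
Ia = 0.2·(500/79) = 100/79 in ≈ 1.266 in
P − Ia = 5.250 − 1.266 = 1259/316 ≈ 3.984 in (> 0, runoff occurs)
Q: (1259/316)² ÷ (3259/316) = 1585081/1029844 in (≈ 1.539 in)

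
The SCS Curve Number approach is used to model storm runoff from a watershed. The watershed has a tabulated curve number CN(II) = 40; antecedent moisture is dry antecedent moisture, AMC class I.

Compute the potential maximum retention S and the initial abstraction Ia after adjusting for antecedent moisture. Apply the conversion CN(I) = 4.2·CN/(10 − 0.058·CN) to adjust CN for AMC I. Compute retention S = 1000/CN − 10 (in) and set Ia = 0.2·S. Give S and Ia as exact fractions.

S = 250/7 in ≈ 35.714 in; Ia = 50/7 in ≈ 7.143 in

CN(I) from CN(II)=40: (4.2·40)/(10 − 0.058·40) = 175/8 ≈ 21.875
Max retention: S = 1000/(175/8) − 10 = 250/7 in (≈ 35.714 in)
Initial abstraction Ia = S/5 = (250/7)/5 = 50/7 ≈ 7.143 in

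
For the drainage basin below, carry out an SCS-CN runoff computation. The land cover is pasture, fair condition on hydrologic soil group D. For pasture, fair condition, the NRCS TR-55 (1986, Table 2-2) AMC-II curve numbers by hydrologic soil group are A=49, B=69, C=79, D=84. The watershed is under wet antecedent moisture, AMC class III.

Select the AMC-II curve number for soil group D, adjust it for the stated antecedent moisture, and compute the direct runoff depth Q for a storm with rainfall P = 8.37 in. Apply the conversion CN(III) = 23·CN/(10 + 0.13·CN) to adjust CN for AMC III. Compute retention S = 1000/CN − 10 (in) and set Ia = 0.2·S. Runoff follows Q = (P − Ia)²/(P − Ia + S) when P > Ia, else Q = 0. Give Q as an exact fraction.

NRCS table: pasture, fair condition, soil group D → CN(II) = 84
Wet (AMC III): CN(III) = 23·84/(10 + 0.13·84) = 1932/(523/25) = 48300/523 ≈ 92.352
Max retention: S = 1000/(48300/523) − 10 = 400/483 in (≈ 0.828 in)
Ia = 0.2S: 0.2·0.828 = 0.166 in (exactly 80/483)
Since P=8.370 > Ia=0.166: effective rainfall P−Ia = 396271/48300 in
Q: (396271/48300)² ÷ (436271/48300) = 157030705441/21071889300 in (≈ 7.452 in)

Q = 157030705441/21071889300 in ≈ 7.452 in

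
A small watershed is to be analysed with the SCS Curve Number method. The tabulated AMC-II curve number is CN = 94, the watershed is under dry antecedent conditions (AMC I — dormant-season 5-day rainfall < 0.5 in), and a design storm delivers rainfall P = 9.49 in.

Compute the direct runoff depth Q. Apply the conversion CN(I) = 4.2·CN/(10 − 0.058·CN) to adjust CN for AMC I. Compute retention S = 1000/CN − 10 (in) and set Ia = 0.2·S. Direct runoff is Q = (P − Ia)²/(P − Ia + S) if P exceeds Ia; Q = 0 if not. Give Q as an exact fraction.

Adjust CN=94 to AMC I: 4.2·94/(10 − 0.058·94) → (1974/5) ÷ (1137/250) = 32900/379 ≈ 86.807
S = 1000/(32900/379) − 10 = 500/329 in ≈ 1.520 in
Ia = 0.2S: 0.2·1.520 = 0.304 in (exactly 100/329)
Excess rainfall: 9.490 − 0.304 = 9.186 in; P > Ia so Q > 0
Q = (302221/32900)²/((302221/32900) + 500/329) = (91337532841/1082410000)/(352221/32900) = 91337532841/11588070900 in ≈ 7.882 in

Q = 91337532841/11588070900 in ≈ 7.882 in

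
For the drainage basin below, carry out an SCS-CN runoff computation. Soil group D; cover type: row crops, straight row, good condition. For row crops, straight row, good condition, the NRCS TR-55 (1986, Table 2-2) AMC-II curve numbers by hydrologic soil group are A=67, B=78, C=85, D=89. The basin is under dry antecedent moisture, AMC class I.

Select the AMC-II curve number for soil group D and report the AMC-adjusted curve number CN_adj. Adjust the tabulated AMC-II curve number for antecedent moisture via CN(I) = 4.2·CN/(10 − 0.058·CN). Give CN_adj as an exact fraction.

CN_adj = 186900/2419 ≈ 77.263

NRCS table: row crops, straight row, good condition, soil group D → CN(II) = 89
Adjust CN=89 to AMC I: 4.2·89/(10 − 0.058·89) → (1869/5) ÷ (2419/500) = 186900/2419 ≈ 77.263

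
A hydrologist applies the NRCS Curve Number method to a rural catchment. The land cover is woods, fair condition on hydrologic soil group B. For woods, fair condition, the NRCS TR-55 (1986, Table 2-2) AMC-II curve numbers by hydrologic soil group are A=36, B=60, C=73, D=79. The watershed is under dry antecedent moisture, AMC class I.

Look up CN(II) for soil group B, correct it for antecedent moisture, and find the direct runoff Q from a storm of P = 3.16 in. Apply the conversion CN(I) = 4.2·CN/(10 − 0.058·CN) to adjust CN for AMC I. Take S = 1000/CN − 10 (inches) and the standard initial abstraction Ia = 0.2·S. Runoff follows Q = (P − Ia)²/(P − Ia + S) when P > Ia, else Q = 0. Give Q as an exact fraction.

NRCS table: woods, fair condition, soil group B → CN(II) = 60
CN(I) from CN(II)=60: (4.2·60)/(10 − 0.058·60) = 6300/163 ≈ 38.650
S = 1000/(6300/163) − 10 = 1000/63 in ≈ 15.873 in
Initial abstraction Ia = S/5 = (1000/63)/5 = 200/63 ≈ 3.175 in
P = 3.160 ≤ Ia = 3.175 in: entire storm abstracted, Q = 0.

Q = 0 in ≈ 0.000 in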